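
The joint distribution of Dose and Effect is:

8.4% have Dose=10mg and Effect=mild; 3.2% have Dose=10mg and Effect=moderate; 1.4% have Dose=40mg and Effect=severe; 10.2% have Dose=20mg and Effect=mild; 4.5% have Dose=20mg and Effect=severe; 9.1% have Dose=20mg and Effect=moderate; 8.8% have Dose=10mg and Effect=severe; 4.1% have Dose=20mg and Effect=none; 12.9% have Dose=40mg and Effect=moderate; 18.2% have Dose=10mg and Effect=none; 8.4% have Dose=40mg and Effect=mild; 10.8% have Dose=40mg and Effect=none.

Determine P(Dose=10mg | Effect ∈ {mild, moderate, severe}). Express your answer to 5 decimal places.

P(Effect=mild) = 0.084 + 0.102 + 0.084 = 0.270.
P(Effect=moderate) = 0.032 + 0.091 + 0.129 = 0.252.
P(Effect=severe) = 0.088 + 0.045 + 0.014 = 0.147.
P(Effect ∈ {mild, moderate, severe}) = 0.270 + 0.252 + 0.147 = 0.669; P(Dose=10mg, Effect ∈ {mild, moderate, severe}) = 0.084 + 0.032 + 0.088 = 0.204.
P(Dose=10mg | Effect ∈ {mild, moderate, severe}) = 0.204/0.669 = 0.30493.

0.30493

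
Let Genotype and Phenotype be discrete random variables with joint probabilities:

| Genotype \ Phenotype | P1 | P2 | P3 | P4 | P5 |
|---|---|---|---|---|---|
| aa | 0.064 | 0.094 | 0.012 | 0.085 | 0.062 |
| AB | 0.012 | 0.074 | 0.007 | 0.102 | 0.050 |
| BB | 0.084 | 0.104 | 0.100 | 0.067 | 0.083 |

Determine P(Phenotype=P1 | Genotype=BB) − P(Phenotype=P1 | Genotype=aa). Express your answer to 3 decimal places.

-0.010

P(Genotype=BB) = 0.084 + 0.104 + 0.100 + 0.067 + 0.083 = 0.438; P(Phenotype=P1 | Genotype=BB) = 0.084/0.438 = 0.1918.
P(Genotype=aa) = 0.064 + 0.094 + 0.012 + 0.085 + 0.062 = 0.317; P(Phenotype=P1 | Genotype=aa) = 0.064/0.317 = 0.2019.
Difference = -0.010.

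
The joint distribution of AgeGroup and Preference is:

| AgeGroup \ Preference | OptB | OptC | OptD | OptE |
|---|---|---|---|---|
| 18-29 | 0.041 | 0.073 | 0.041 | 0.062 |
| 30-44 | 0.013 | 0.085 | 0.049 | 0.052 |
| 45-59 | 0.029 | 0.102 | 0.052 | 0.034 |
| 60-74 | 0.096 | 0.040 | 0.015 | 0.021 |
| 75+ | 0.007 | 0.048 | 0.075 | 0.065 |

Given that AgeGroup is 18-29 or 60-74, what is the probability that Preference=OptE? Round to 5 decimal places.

0.21337

P(AgeGroup=18-29) = 0.041 + 0.073 + 0.041 + 0.062 = 0.217.
P(AgeGroup=60-74) = 0.096 + 0.040 + 0.015 + 0.021 = 0.172.
P(AgeGroup ∈ {18-29, 60-74}) = 0.217 + 0.172 = 0.389; P(Preference=OptE, AgeGroup ∈ {18-29, 60-74}) = 0.062 + 0.021 = 0.083.
P(Preference=OptE | AgeGroup ∈ {18-29, 60-74}) = 0.083/0.389 = 0.21337.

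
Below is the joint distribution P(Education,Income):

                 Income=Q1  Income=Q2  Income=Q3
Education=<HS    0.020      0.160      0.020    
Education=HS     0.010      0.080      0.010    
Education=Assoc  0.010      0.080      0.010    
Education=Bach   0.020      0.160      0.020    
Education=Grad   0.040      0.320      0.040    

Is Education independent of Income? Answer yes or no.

Every cell satisfies P(Education,Income) = P(Education)·P(Income). For instance P(Education=HS) = 0.100, P(Income=Q1) = 0.100, and 0.100×0.100 = 0.010 matches the joint entry. So Education and Income are independent.

yes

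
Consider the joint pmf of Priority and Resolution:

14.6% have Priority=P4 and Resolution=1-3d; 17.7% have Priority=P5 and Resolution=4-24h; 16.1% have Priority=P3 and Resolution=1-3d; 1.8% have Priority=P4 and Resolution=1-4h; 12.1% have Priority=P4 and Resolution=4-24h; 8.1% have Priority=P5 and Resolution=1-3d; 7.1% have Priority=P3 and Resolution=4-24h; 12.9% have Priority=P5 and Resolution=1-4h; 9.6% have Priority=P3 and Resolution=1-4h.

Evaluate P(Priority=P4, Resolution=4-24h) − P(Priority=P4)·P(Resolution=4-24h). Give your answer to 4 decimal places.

P(Priority=P4) = 0.018 + 0.121 + 0.146 = 0.285.
P(Resolution=4-24h) = 0.071 + 0.121 + 0.177 = 0.369.
P(Priority=P4, Resolution=4-24h) − P(Priority=P4)P(Resolution=4-24h) = 0.121 − 0.285×0.369 = 0.0158.

0.0158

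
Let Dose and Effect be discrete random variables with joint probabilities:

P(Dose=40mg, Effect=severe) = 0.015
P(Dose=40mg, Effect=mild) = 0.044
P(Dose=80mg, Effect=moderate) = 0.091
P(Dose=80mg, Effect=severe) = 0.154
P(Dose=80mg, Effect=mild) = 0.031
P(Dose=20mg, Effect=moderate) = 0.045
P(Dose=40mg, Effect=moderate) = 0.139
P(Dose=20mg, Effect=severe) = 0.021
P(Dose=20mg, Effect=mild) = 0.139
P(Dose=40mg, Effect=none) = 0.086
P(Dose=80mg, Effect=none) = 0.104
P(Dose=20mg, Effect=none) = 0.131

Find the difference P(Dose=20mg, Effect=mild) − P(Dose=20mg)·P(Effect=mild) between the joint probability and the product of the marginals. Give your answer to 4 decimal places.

0.0671

P(Dose=20mg) = 0.131 + 0.139 + 0.045 + 0.021 = 0.336.
P(Effect=mild) = 0.139 + 0.044 + 0.031 = 0.214.
P(Dose=20mg, Effect=mild) − P(Dose=20mg)P(Effect=mild) = 0.139 − 0.336×0.214 = 0.0671.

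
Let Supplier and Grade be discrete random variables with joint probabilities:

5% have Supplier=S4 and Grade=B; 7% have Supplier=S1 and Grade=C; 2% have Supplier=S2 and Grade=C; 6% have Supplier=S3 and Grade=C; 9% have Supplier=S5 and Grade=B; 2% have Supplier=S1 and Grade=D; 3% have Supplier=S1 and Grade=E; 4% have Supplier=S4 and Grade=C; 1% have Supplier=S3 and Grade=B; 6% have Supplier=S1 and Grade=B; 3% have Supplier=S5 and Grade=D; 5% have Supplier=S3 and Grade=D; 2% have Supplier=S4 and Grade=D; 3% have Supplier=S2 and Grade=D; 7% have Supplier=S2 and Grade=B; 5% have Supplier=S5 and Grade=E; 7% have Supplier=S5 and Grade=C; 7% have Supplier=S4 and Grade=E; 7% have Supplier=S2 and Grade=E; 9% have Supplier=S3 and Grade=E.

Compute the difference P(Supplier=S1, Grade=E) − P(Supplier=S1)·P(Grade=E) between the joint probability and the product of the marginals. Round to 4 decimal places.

-0.0258

P(Supplier=S1) = 0.06 + 0.07 + 0.02 + 0.03 = 0.18.
P(Grade=E) = 0.03 + 0.07 + 0.09 + 0.07 + 0.05 = 0.31.
P(Supplier=S1, Grade=E) − P(Supplier=S1)P(Grade=E) = 0.03 − 0.18×0.31 = -0.0258.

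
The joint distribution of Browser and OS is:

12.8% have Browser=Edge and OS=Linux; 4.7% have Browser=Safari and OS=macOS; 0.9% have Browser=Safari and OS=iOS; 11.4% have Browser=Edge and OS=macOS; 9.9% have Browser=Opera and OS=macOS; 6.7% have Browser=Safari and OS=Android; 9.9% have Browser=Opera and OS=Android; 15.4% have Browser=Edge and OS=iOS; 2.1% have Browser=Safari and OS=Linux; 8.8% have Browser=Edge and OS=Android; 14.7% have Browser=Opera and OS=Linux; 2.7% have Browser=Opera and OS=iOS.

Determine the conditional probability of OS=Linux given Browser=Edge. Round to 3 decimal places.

P(Browser=Edge) = 0.114 + 0.128 + 0.154 + 0.088 = 0.484.
P(OS=Linux | Browser=Edge) = 0.128/0.484 = 0.264.

0.264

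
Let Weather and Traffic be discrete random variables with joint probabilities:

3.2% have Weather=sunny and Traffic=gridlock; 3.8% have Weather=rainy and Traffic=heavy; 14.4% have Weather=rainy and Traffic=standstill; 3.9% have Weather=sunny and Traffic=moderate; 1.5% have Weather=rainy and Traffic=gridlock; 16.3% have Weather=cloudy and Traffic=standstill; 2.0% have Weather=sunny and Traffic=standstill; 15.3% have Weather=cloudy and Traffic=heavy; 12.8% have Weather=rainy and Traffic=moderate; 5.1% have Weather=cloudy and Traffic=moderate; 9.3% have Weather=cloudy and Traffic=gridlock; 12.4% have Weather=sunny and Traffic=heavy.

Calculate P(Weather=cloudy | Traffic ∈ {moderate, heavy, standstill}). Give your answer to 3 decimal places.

0.427

P(Traffic=moderate) = 0.039 + 0.051 + 0.128 = 0.218.
P(Traffic=heavy) = 0.124 + 0.153 + 0.038 = 0.315.
P(Traffic=standstill) = 0.020 + 0.163 + 0.144 = 0.327.
P(Traffic ∈ {moderate, heavy, standstill}) = 0.218 + 0.315 + 0.327 = 0.860; P(Weather=cloudy, Traffic ∈ {moderate, heavy, standstill}) = 0.051 + 0.153 + 0.163 = 0.367.
P(Weather=cloudy | Traffic ∈ {moderate, heavy, standstill}) = 0.367/0.860 = 0.427.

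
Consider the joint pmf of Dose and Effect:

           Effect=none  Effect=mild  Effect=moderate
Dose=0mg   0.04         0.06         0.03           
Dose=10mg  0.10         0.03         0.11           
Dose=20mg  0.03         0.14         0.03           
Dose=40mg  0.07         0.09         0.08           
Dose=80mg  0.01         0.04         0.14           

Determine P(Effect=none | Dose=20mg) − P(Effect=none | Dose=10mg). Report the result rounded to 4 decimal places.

P(Dose=20mg) = 0.03 + 0.14 + 0.03 = 0.20; P(Effect=none | Dose=20mg) = 0.03/0.20 = 0.15000.
P(Dose=10mg) = 0.10 + 0.03 + 0.11 = 0.24; P(Effect=none | Dose=10mg) = 0.10/0.24 = 0.41667.
Difference = -0.2667.

-0.2667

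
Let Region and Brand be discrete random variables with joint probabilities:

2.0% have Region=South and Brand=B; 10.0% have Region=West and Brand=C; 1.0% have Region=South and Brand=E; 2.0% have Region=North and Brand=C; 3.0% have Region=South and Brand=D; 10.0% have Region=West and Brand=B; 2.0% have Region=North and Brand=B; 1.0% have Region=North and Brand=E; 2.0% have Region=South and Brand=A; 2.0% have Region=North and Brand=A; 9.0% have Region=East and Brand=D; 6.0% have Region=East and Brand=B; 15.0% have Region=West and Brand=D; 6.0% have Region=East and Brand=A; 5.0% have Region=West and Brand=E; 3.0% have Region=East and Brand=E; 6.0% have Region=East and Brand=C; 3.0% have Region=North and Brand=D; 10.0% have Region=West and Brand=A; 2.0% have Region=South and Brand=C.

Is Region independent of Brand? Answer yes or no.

yes

Every cell satisfies P(Region,Brand) = P(Region)·P(Brand). For instance P(Region=West) = 0.500, P(Brand=B) = 0.200, and 0.500×0.200 = 0.100 matches the joint entry. So Region and Brand are independent.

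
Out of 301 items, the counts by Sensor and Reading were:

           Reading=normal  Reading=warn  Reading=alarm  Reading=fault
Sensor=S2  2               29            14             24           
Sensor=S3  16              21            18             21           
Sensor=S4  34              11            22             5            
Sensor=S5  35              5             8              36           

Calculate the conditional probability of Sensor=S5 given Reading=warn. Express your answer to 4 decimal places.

Total with Reading=warn: 29 + 21 + 11 + 5 = 66.
P(Sensor=S5 | Reading=warn) = 5/66 = 0.0758.

0.0758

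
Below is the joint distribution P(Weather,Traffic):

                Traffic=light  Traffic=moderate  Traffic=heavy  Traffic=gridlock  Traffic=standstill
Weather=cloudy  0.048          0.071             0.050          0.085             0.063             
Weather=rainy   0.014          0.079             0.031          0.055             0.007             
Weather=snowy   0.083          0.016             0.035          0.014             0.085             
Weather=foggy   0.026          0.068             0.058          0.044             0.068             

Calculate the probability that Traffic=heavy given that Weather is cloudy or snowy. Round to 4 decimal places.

0.1545

P(Weather=cloudy) = 0.048 + 0.071 + 0.050 + 0.085 + 0.063 = 0.317.
P(Weather=snowy) = 0.083 + 0.016 + 0.035 + 0.014 + 0.085 = 0.233.
P(Weather ∈ {cloudy, snowy}) = 0.317 + 0.233 = 0.550; P(Traffic=heavy, Weather ∈ {cloudy, snowy}) = 0.050 + 0.035 = 0.085.
P(Traffic=heavy | Weather ∈ {cloudy, snowy}) = 0.085/0.550 = 0.1545.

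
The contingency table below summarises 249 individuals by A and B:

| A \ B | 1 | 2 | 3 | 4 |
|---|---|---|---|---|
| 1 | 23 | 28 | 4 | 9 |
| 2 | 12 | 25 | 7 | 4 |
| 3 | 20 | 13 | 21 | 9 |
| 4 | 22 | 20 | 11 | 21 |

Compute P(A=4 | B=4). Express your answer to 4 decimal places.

Total with B=4: 9 + 4 + 9 + 21 = 43.
P(A=4 | B=4) = 21/43 = 0.4884.

0.4884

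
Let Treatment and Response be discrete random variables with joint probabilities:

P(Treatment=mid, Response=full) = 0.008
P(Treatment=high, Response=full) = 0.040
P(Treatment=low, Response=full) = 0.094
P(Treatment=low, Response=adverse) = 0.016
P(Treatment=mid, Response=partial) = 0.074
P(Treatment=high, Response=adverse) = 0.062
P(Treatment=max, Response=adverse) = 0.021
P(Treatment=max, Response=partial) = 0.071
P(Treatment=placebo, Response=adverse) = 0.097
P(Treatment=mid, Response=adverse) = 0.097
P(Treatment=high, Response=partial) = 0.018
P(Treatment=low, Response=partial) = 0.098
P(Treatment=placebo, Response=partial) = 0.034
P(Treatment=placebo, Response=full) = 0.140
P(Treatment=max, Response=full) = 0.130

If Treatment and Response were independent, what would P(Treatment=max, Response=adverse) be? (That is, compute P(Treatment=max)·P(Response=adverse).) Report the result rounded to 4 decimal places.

P(Treatment=max) = 0.071 + 0.130 + 0.021 = 0.222.
P(Response=adverse) = 0.097 + 0.016 + 0.097 + 0.062 + 0.021 = 0.293.
Product: 0.222 × 0.293 = 0.0650.

0.0650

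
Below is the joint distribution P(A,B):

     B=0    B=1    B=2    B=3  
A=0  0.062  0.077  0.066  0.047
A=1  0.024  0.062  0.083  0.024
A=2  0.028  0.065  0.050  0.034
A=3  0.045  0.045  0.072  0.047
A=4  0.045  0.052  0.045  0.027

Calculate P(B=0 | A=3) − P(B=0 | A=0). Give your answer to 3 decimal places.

P(A=3) = 0.045 + 0.045 + 0.072 + 0.047 = 0.209; P(B=0 | A=3) = 0.045/0.209 = 0.2153.
P(A=0) = 0.062 + 0.077 + 0.066 + 0.047 = 0.252; P(B=0 | A=0) = 0.062/0.252 = 0.2460.
Difference = -0.031.

-0.031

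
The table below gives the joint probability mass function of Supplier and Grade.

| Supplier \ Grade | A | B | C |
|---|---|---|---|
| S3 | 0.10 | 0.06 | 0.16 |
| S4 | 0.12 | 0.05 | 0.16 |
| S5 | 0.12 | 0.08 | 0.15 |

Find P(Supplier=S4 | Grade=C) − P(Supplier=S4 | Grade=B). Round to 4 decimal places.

0.0773

P(Grade=C) = 0.16 + 0.16 + 0.15 = 0.47; P(Supplier=S4 | Grade=C) = 0.16/0.47 = 0.34043.
P(Grade=B) = 0.06 + 0.05 + 0.08 = 0.19; P(Supplier=S4 | Grade=B) = 0.05/0.19 = 0.26316.
Difference = 0.0773.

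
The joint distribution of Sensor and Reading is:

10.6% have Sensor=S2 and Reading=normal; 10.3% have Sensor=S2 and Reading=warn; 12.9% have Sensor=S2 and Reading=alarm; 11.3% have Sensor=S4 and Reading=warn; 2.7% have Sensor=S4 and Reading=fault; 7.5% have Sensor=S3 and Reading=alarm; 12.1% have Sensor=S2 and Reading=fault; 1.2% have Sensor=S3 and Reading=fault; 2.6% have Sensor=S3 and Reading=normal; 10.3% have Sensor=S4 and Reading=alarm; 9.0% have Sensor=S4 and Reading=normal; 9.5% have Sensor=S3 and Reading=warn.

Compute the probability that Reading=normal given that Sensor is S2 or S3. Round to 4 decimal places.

P(Sensor=S2) = 0.106 + 0.103 + 0.129 + 0.121 = 0.459.
P(Sensor=S3) = 0.026 + 0.095 + 0.075 + 0.012 = 0.208.
P(Sensor ∈ {S2, S3}) = 0.459 + 0.208 = 0.667; P(Reading=normal, Sensor ∈ {S2, S3}) = 0.106 + 0.026 = 0.132.
P(Reading=normal | Sensor ∈ {S2, S3}) = 0.132/0.667 = 0.1979.

0.1979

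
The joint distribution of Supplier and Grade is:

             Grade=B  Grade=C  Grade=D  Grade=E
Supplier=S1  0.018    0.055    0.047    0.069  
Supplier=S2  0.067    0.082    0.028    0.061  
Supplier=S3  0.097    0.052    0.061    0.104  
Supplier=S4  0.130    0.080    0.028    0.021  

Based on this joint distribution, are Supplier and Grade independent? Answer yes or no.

no

P(Supplier=S4) = 0.259 and P(Grade=B) = 0.312, so their product is 0.08081, but P(Supplier=S4, Grade=B) = 0.130. Since these differ, Supplier and Grade are not independent.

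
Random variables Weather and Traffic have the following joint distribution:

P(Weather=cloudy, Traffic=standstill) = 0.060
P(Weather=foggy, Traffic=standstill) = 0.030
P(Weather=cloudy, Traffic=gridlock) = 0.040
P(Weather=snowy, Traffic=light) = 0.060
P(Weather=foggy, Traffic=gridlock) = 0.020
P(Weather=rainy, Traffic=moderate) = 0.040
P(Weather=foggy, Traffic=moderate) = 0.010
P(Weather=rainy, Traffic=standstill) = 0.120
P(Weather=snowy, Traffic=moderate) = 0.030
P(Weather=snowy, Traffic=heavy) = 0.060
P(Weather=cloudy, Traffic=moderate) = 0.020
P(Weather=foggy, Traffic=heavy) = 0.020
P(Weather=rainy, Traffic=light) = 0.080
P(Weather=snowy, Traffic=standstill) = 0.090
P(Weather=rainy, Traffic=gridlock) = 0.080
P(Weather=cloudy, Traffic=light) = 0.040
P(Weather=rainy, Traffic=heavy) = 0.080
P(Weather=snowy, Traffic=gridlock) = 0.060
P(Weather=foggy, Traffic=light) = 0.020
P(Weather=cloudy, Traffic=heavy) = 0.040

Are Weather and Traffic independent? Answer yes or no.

Every cell satisfies P(Weather,Traffic) = P(Weather)·P(Traffic). For instance P(Weather=rainy) = 0.400, P(Traffic=light) = 0.200, and 0.400×0.200 = 0.080 matches the joint entry. So Weather and Traffic are independent.

yes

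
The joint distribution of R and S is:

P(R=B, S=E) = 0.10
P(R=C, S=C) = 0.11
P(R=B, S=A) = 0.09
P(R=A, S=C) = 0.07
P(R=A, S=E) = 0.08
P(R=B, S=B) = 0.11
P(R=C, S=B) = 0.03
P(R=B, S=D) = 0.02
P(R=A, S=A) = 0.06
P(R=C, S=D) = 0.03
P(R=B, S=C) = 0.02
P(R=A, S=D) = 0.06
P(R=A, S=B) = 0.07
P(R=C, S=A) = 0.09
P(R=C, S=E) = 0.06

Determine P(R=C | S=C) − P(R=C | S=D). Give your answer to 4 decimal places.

0.2773

P(S=C) = 0.07 + 0.02 + 0.11 = 0.20; P(R=C | S=C) = 0.11/0.20 = 0.55000.
P(S=D) = 0.06 + 0.02 + 0.03 = 0.11; P(R=C | S=D) = 0.03/0.11 = 0.27273.
Difference = 0.2773.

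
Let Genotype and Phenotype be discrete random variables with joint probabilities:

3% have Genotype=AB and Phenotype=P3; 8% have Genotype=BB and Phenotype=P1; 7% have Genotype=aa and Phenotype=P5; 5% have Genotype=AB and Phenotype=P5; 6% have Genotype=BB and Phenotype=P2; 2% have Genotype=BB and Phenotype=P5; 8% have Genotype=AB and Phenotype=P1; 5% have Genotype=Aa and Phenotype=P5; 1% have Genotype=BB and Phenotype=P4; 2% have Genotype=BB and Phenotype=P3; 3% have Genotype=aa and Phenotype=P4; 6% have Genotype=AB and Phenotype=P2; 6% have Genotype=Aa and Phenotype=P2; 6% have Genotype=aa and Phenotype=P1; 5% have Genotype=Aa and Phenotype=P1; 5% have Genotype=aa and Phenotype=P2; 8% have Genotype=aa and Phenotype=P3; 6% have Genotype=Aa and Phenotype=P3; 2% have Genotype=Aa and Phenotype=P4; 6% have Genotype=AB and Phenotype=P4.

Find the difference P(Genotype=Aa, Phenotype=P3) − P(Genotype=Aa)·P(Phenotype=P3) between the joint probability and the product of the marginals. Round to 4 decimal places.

P(Genotype=Aa) = 0.05 + 0.06 + 0.06 + 0.02 + 0.05 = 0.24.
P(Phenotype=P3) = 0.06 + 0.08 + 0.03 + 0.02 = 0.19.
P(Genotype=Aa, Phenotype=P3) − P(Genotype=Aa)P(Phenotype=P3) = 0.06 − 0.24×0.19 = 0.0144.

0.0144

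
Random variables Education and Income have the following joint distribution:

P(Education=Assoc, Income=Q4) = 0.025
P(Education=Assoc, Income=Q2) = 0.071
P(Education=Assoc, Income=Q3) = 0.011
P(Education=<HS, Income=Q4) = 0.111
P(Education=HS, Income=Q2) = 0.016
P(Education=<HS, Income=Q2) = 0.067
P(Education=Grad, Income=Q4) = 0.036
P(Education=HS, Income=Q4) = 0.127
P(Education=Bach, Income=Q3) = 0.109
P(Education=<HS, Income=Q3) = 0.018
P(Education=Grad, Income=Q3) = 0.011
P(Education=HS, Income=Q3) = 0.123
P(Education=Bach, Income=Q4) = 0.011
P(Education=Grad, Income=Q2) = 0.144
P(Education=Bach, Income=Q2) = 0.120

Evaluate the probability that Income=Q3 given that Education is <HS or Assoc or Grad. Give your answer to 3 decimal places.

0.081

P(Education=<HS) = 0.067 + 0.018 + 0.111 = 0.196.
P(Education=Assoc) = 0.071 + 0.011 + 0.025 = 0.107.
P(Education=Grad) = 0.144 + 0.011 + 0.036 = 0.191.
P(Education ∈ {<HS, Assoc, Grad}) = 0.196 + 0.107 + 0.191 = 0.494; P(Income=Q3, Education ∈ {<HS, Assoc, Grad}) = 0.018 + 0.011 + 0.011 = 0.040.
P(Income=Q3 | Education ∈ {<HS, Assoc, Grad}) = 0.040/0.494 = 0.081.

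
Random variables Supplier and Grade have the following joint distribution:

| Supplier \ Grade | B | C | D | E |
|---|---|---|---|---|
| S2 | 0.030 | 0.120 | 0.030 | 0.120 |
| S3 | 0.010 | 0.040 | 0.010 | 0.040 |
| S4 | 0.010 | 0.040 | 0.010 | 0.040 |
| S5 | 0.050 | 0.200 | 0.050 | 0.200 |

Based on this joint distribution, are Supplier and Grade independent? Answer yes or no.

Every cell satisfies P(Supplier,Grade) = P(Supplier)·P(Grade). For instance P(Supplier=S4) = 0.100, P(Grade=B) = 0.100, and 0.100×0.100 = 0.010 matches the joint entry. So Supplier and Grade are independent.

yes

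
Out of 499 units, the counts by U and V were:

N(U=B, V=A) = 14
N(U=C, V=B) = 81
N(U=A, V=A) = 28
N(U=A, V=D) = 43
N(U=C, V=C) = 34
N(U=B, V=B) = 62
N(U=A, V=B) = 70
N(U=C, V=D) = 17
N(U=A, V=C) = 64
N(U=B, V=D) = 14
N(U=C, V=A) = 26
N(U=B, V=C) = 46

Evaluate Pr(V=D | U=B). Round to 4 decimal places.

0.1029

Total with U=B: 14 + 62 + 46 + 14 = 136.
P(V=D | U=B) = 14/136 = 0.1029.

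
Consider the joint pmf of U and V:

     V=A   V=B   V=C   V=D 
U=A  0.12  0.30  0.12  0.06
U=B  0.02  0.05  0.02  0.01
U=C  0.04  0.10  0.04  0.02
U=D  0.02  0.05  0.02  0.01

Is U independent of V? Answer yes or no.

Every cell satisfies P(U,V) = P(U)·P(V). For instance P(U=C) = 0.20, P(V=C) = 0.20, and 0.20×0.20 = 0.04 matches the joint entry. So U and V are independent.

yes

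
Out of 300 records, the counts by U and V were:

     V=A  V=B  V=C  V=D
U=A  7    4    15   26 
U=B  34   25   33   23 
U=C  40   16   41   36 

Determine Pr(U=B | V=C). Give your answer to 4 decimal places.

0.3708

Total with V=C: 15 + 33 + 41 = 89.
P(U=B | V=C) = 33/89 = 0.3708.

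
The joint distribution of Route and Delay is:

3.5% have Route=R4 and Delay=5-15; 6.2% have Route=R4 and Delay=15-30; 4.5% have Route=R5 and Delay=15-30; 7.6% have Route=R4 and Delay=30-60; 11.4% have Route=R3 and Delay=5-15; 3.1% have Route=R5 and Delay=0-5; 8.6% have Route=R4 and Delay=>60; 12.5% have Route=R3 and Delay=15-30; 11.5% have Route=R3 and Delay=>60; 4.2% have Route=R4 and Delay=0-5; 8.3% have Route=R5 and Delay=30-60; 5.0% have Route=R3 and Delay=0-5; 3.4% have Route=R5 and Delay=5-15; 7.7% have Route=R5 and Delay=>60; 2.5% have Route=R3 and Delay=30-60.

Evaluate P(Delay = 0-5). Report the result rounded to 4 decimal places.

0.1230

P(Delay=0-5) = 0.050 + 0.042 + 0.031 = 0.123.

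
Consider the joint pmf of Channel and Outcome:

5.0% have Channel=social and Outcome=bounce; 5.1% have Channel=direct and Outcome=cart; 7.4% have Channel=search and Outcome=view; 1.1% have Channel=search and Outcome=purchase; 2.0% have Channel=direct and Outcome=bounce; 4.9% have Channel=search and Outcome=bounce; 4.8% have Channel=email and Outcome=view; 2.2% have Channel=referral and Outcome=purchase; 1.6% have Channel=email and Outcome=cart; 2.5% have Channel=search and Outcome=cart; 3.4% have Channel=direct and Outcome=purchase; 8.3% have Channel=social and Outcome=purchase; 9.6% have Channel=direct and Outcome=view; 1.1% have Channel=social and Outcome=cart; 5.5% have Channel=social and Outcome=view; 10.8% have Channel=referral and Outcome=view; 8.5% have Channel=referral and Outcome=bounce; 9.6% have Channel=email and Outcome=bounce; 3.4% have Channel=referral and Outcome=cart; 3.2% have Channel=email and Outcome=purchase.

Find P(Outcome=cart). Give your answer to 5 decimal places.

0.13700

P(Outcome=cart) = 0.016 + 0.025 + 0.011 + 0.051 + 0.034 = 0.137.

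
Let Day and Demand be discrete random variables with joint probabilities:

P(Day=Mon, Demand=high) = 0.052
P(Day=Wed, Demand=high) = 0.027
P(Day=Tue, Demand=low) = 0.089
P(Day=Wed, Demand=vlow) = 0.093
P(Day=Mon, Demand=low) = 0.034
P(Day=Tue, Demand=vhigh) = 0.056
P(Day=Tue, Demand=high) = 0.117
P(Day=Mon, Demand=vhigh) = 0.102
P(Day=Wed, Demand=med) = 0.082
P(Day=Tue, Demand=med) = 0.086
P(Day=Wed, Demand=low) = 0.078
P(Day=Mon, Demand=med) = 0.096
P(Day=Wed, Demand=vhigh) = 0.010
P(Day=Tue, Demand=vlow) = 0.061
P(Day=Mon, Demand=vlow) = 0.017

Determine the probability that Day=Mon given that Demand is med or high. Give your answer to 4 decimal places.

P(Demand=med) = 0.096 + 0.086 + 0.082 = 0.264.
P(Demand=high) = 0.052 + 0.117 + 0.027 = 0.196.
P(Demand ∈ {med, high}) = 0.264 + 0.196 = 0.460; P(Day=Mon, Demand ∈ {med, high}) = 0.096 + 0.052 = 0.148.
P(Day=Mon | Demand ∈ {med, high}) = 0.148/0.460 = 0.3217.

0.3217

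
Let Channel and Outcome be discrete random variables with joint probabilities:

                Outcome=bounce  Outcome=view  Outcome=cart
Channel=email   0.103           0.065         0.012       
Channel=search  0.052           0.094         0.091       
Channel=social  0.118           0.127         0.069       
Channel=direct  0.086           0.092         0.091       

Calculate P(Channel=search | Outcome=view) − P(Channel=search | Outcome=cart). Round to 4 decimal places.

-0.0973

P(Outcome=view) = 0.065 + 0.094 + 0.127 + 0.092 = 0.378; P(Channel=search | Outcome=view) = 0.094/0.378 = 0.24868.
P(Outcome=cart) = 0.012 + 0.091 + 0.069 + 0.091 = 0.263; P(Channel=search | Outcome=cart) = 0.091/0.263 = 0.34601.
Difference = -0.0973.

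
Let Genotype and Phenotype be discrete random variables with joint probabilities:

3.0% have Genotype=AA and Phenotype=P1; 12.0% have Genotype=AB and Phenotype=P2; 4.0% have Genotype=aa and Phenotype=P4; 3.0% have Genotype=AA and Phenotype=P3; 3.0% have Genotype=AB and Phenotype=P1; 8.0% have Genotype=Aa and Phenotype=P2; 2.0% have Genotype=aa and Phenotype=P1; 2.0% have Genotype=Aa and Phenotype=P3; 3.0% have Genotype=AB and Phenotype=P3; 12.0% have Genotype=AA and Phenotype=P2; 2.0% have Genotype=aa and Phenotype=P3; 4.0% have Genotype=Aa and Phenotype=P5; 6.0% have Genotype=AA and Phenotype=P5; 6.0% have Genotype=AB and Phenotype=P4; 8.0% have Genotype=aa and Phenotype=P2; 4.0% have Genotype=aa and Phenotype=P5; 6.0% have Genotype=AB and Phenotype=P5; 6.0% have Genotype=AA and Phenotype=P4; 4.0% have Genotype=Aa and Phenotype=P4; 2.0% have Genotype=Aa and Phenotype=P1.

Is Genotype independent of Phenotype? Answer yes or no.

yes

Every cell satisfies P(Genotype,Phenotype) = P(Genotype)·P(Phenotype). For instance P(Genotype=aa) = 0.200, P(Phenotype=P3) = 0.100, and 0.200×0.100 = 0.020 matches the joint entry. So Genotype and Phenotype are independent.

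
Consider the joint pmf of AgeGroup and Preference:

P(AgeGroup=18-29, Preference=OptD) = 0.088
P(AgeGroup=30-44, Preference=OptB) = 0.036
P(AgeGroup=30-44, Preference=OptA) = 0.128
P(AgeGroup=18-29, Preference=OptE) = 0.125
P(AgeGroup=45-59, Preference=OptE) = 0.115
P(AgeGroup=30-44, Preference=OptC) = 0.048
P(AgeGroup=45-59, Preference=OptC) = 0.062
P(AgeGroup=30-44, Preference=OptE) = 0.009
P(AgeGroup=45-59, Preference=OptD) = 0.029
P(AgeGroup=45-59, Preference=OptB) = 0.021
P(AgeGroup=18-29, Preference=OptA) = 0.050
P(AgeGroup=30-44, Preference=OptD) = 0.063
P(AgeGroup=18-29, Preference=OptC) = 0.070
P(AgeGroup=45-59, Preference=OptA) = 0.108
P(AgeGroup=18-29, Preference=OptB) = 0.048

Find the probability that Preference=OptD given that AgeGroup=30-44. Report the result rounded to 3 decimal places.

P(AgeGroup=30-44) = 0.128 + 0.036 + 0.048 + 0.063 + 0.009 = 0.284.
P(Preference=OptD | AgeGroup=30-44) = 0.063/0.284 = 0.222.

0.222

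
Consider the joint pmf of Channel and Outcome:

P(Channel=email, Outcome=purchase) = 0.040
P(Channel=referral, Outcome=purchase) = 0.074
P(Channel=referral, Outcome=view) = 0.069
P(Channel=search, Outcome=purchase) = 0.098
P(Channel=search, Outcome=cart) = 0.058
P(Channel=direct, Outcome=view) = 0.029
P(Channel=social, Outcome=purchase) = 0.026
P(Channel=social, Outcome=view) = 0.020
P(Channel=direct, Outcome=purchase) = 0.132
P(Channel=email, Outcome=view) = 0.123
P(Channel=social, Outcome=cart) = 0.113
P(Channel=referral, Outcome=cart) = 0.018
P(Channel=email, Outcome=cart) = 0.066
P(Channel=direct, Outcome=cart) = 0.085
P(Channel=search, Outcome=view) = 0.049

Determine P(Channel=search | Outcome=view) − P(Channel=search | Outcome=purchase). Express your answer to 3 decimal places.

P(Outcome=view) = 0.123 + 0.049 + 0.020 + 0.029 + 0.069 = 0.290; P(Channel=search | Outcome=view) = 0.049/0.290 = 0.1690.
P(Outcome=purchase) = 0.040 + 0.098 + 0.026 + 0.132 + 0.074 = 0.370; P(Channel=search | Outcome=purchase) = 0.098/0.370 = 0.2649.
Difference = -0.096.

-0.096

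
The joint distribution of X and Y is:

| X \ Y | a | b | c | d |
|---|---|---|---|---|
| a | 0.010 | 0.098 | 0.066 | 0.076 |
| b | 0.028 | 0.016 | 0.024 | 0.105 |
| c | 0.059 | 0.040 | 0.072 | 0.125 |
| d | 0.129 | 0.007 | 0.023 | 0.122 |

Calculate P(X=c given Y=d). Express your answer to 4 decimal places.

0.2921

P(Y=d) = 0.076 + 0.105 + 0.125 + 0.122 = 0.428.
P(X=c | Y=d) = 0.125/0.428 = 0.2921.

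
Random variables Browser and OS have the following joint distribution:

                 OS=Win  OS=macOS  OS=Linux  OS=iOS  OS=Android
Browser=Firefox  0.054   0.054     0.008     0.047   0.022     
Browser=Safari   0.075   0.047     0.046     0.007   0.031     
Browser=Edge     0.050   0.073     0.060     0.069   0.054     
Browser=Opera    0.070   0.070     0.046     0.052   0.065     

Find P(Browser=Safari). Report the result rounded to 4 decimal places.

0.2060

P(Browser=Safari) = 0.075 + 0.047 + 0.046 + 0.007 + 0.031 = 0.206.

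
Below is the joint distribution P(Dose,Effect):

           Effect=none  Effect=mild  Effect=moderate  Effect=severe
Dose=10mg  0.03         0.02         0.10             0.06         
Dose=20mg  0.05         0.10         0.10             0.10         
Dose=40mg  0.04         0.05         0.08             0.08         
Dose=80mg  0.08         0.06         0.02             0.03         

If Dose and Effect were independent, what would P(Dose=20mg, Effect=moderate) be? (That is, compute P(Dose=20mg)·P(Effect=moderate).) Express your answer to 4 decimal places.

P(Dose=20mg) = 0.05 + 0.10 + 0.10 + 0.10 = 0.35.
P(Effect=moderate) = 0.10 + 0.10 + 0.08 + 0.02 = 0.30.
Product: 0.35 × 0.30 = 0.1050.

0.1050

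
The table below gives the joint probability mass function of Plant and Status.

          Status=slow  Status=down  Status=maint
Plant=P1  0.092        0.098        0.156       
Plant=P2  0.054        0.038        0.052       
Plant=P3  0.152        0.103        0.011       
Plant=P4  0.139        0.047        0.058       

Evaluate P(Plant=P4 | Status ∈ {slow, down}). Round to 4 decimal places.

0.2573

P(Status=slow) = 0.092 + 0.054 + 0.152 + 0.139 = 0.437.
P(Status=down) = 0.098 + 0.038 + 0.103 + 0.047 = 0.286.
P(Status ∈ {slow, down}) = 0.437 + 0.286 = 0.723; P(Plant=P4, Status ∈ {slow, down}) = 0.139 + 0.047 = 0.186.
P(Plant=P4 | Status ∈ {slow, down}) = 0.186/0.723 = 0.2573.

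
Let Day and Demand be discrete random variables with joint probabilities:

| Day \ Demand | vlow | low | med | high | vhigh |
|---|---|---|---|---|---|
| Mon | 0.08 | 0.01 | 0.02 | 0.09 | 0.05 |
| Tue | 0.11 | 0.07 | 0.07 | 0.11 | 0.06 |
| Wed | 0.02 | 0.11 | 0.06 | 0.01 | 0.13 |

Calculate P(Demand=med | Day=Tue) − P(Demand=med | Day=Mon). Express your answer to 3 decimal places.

0.087

P(Day=Tue) = 0.11 + 0.07 + 0.07 + 0.11 + 0.06 = 0.42; P(Demand=med | Day=Tue) = 0.07/0.42 = 0.1667.
P(Day=Mon) = 0.08 + 0.01 + 0.02 + 0.09 + 0.05 = 0.25; P(Demand=med | Day=Mon) = 0.02/0.25 = 0.0800.
Difference = 0.087.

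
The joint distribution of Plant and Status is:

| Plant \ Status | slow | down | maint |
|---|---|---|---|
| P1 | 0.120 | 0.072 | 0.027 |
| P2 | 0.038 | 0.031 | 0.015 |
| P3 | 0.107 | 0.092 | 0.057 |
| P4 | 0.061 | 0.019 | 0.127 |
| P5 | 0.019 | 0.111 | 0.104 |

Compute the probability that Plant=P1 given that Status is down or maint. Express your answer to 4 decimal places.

0.1511

P(Status=down) = 0.072 + 0.031 + 0.092 + 0.019 + 0.111 = 0.325.
P(Status=maint) = 0.027 + 0.015 + 0.057 + 0.127 + 0.104 = 0.330.
P(Status ∈ {down, maint}) = 0.325 + 0.330 = 0.655; P(Plant=P1, Status ∈ {down, maint}) = 0.072 + 0.027 = 0.099.
P(Plant=P1 | Status ∈ {down, maint}) = 0.099/0.655 = 0.1511.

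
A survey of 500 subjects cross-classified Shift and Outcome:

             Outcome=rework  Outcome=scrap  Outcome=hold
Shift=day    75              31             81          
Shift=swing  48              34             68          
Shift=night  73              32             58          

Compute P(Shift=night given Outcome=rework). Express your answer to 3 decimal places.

Total with Outcome=rework: 75 + 48 + 73 = 196.
P(Shift=night | Outcome=rework) = 73/196 = 0.372.

0.372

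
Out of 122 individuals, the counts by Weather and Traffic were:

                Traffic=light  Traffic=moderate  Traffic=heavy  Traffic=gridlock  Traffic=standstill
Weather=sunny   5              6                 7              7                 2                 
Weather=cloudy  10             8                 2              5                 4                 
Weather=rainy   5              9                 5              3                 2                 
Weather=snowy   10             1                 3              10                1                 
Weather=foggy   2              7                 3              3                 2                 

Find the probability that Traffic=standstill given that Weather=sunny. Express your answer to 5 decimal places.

Total with Weather=sunny: 5 + 6 + 7 + 7 + 2 = 27.
P(Traffic=standstill | Weather=sunny) = 2/27 = 0.07407.

0.07407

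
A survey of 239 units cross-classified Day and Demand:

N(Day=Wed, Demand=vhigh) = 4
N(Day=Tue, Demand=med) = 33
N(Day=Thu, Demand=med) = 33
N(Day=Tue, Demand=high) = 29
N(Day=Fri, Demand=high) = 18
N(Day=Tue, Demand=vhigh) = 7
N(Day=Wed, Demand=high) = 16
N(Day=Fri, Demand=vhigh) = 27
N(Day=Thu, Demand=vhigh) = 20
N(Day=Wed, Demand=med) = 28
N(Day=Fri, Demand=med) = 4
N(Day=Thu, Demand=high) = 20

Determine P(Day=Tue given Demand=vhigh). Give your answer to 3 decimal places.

0.121

Total with Demand=vhigh: 7 + 4 + 20 + 27 = 58.
P(Day=Tue | Demand=vhigh) = 7/58 = 0.121.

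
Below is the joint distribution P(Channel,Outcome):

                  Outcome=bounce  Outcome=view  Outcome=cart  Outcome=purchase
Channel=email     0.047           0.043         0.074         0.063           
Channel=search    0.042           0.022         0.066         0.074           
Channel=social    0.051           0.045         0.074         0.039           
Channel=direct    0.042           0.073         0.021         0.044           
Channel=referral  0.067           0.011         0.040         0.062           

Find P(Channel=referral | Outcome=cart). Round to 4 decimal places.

P(Outcome=cart) = 0.074 + 0.066 + 0.074 + 0.021 + 0.040 = 0.275.
P(Channel=referral | Outcome=cart) = 0.040/0.275 = 0.1455.

0.1455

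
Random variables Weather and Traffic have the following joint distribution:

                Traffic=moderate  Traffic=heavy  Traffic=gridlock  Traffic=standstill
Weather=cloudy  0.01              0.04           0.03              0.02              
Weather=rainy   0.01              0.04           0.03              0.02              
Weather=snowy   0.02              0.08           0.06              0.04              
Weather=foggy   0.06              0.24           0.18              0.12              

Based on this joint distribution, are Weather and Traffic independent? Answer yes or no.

Every cell satisfies P(Weather,Traffic) = P(Weather)·P(Traffic). For instance P(Weather=rainy) = 0.10, P(Traffic=moderate) = 0.10, and 0.10×0.10 = 0.01 matches the joint entry. So Weather and Traffic are independent.

yes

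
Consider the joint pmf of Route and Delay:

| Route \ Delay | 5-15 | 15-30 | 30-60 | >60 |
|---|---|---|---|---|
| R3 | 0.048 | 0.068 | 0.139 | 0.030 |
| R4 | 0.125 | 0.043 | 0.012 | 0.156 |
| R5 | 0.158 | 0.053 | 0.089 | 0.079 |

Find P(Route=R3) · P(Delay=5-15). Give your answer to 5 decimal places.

0.09434

P(Route=R3) = 0.048 + 0.068 + 0.139 + 0.030 = 0.285.
P(Delay=5-15) = 0.048 + 0.125 + 0.158 = 0.331.
Product: 0.285 × 0.331 = 0.09434.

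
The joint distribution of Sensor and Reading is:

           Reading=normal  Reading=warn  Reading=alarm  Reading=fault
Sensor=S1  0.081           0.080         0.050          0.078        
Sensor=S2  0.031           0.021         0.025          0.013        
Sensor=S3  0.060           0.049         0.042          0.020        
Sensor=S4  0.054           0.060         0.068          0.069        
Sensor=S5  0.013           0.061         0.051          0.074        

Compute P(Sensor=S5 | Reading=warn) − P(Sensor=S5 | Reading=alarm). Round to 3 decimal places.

P(Reading=warn) = 0.080 + 0.021 + 0.049 + 0.060 + 0.061 = 0.271; P(Sensor=S5 | Reading=warn) = 0.061/0.271 = 0.2251.
P(Reading=alarm) = 0.050 + 0.025 + 0.042 + 0.068 + 0.051 = 0.236; P(Sensor=S5 | Reading=alarm) = 0.051/0.236 = 0.2161.
Difference = 0.009.

0.009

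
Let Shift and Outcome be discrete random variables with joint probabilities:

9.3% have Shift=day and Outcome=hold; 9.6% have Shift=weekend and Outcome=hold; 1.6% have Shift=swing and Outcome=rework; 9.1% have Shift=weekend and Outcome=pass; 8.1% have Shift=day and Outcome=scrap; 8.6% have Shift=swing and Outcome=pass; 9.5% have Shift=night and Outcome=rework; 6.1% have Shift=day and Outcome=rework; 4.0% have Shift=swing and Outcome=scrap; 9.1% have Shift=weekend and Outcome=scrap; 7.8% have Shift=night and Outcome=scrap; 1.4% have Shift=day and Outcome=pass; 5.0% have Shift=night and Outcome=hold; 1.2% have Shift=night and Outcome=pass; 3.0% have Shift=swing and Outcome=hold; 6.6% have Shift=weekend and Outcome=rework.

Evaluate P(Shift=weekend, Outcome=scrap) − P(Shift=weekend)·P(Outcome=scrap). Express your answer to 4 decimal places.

-0.0088

P(Shift=weekend) = 0.091 + 0.066 + 0.091 + 0.096 = 0.344.
P(Outcome=scrap) = 0.081 + 0.040 + 0.078 + 0.091 = 0.290.
P(Shift=weekend, Outcome=scrap) − P(Shift=weekend)P(Outcome=scrap) = 0.091 − 0.344×0.290 = -0.0088.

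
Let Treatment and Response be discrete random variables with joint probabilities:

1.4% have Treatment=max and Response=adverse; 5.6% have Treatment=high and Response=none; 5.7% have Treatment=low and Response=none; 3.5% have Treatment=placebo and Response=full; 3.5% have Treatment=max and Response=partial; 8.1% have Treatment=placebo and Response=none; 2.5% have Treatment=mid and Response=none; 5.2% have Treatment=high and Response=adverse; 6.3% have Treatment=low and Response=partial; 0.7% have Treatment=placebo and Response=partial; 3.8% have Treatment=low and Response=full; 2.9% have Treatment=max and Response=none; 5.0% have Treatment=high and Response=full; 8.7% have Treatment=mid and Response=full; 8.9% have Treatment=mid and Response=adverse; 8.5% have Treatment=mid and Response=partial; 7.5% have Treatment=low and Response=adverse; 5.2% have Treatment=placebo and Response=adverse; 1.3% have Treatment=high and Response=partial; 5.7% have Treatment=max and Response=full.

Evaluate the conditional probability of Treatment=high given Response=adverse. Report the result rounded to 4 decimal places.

P(Response=adverse) = 0.052 + 0.075 + 0.089 + 0.052 + 0.014 = 0.282.
P(Treatment=high | Response=adverse) = 0.052/0.282 = 0.1844.

0.1844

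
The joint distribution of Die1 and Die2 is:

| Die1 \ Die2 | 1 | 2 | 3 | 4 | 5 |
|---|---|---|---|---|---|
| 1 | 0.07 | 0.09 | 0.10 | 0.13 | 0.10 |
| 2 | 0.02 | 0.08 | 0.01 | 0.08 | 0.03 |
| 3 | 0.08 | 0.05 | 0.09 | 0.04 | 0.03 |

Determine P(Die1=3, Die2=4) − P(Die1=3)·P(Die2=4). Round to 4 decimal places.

-0.0325

P(Die1=3) = 0.08 + 0.05 + 0.09 + 0.04 + 0.03 = 0.29.
P(Die2=4) = 0.13 + 0.08 + 0.04 = 0.25.
P(Die1=3, Die2=4) − P(Die1=3)P(Die2=4) = 0.04 − 0.29×0.25 = -0.0325.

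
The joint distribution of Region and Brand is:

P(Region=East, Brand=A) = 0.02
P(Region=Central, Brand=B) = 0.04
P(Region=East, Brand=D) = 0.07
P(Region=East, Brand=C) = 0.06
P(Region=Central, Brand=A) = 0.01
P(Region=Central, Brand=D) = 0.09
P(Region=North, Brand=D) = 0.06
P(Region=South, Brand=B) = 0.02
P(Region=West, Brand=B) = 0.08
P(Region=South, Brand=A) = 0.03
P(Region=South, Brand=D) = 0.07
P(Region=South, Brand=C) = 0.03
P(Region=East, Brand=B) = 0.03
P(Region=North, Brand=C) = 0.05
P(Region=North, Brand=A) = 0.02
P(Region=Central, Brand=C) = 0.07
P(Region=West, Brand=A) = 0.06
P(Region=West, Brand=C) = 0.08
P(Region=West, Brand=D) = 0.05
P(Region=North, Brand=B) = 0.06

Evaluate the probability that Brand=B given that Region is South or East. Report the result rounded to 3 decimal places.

0.152

P(Region=South) = 0.03 + 0.02 + 0.03 + 0.07 = 0.15.
P(Region=East) = 0.02 + 0.03 + 0.06 + 0.07 = 0.18.
P(Region ∈ {South, East}) = 0.15 + 0.18 = 0.33; P(Brand=B, Region ∈ {South, East}) = 0.02 + 0.03 = 0.05.
P(Brand=B | Region ∈ {South, East}) = 0.05/0.33 = 0.152.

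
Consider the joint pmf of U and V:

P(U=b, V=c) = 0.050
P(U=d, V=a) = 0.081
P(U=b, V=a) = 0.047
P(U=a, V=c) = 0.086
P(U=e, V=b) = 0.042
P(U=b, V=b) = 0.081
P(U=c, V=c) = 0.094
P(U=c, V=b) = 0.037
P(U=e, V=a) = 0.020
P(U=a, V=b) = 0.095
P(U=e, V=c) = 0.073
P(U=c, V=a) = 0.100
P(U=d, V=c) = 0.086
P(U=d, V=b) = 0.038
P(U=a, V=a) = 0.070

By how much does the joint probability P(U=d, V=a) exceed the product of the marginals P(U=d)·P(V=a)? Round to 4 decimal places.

P(U=d) = 0.081 + 0.038 + 0.086 = 0.205.
P(V=a) = 0.070 + 0.047 + 0.100 + 0.081 + 0.020 = 0.318.
P(U=d, V=a) − P(U=d)P(V=a) = 0.081 − 0.205×0.318 = 0.0158.

0.0158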